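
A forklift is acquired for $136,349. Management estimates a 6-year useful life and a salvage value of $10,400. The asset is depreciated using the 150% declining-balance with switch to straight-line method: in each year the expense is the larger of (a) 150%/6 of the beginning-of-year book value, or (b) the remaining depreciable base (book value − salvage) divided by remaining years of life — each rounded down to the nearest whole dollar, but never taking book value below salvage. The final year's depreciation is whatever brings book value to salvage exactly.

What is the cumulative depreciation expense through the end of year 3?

$78,826

Depreciable base = $136,349 − $10,400 = $125,949.
Year 1: DB = ⌊$136,349 × 150%/6⌋ = $34,087; SL = ⌊$125,949/6⌋ = $20,991 → take DB $34,087. Book value $102,262.
Year 2: DB = ⌊$102,262 × 150%/6⌋ = $25,565; SL = ⌊$91,862/5⌋ = $18,372 → take DB $25,565. Book value $76,697.
Year 3: DB = ⌊$76,697 × 150%/6⌋ = $19,174; SL = ⌊$66,297/4⌋ = $16,574 → take DB $19,174. Book value $57,523.
Accumulated through year 3 = $136,349 − $57,523 = $78,826.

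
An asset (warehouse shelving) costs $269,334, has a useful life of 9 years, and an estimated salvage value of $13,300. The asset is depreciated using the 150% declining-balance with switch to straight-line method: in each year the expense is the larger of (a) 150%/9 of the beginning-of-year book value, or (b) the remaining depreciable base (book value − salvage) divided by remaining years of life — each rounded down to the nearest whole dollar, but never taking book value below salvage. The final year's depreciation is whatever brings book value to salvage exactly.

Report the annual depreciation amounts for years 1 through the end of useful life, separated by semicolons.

$44,889; $37,407; $31,173; $25,977; $23,317; $23,317; $23,318; $23,318; $23,318

Depreciable base = $269,334 − $13,300 = $256,034.
Year 1: DB = ⌊$269,334 × 150%/9⌋ = $44,889; SL = ⌊$256,034/9⌋ = $28,448 → take DB $44,889. Book value $224,445.
Year 2: DB = ⌊$224,445 × 150%/9⌋ = $37,407; SL = ⌊$211,145/8⌋ = $26,393 → take DB $37,407. Book value $187,038.
Year 3: DB = ⌊$187,038 × 150%/9⌋ = $31,173; SL = ⌊$173,738/7⌋ = $24,819 → take DB $31,173. Book value $155,865.
Year 4: DB = ⌊$155,865 × 150%/9⌋ = $25,977; SL = ⌊$142,565/6⌋ = $23,760 → take DB $25,977. Book value $129,888.
Year 5: DB = ⌊$129,888 × 150%/9⌋ = $21,648; SL = ⌊$116,588/5⌋ = $23,317 → take SL $23,317. Book value $106,571.
Year 6: DB = ⌊$106,571 × 150%/9⌋ = $17,761; SL = ⌊$93,271/4⌋ = $23,317 → take SL $23,317. Book value $83,254.
Year 7: DB = ⌊$83,254 × 150%/9⌋ = $13,875; SL = ⌊$69,954/3⌋ = $23,318 → take SL $23,318. Book value $59,936.
Year 8: DB = ⌊$59,936 × 150%/9⌋ = $9,989; SL = ⌊$46,636/2⌋ = $23,318 → take SL $23,318. Book value $36,618.
Year 9 (final): $36,618 − $13,300 = $23,318. Book value $13,300.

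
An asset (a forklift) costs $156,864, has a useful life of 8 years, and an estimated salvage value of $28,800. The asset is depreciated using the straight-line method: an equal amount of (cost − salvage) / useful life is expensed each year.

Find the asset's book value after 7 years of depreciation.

Depreciable base = $156,864 − $28,800 = $128,064.
Annual expense = $128,064 / 8 = $16,008.
End of year 1: book value $140,856.
End of year 2: book value $124,848.
End of year 3: book value $108,840.
End of year 4: book value $92,832.
End of year 5: book value $76,824.
End of year 6: book value $60,816.
End of year 7: book value $44,808.

$44,808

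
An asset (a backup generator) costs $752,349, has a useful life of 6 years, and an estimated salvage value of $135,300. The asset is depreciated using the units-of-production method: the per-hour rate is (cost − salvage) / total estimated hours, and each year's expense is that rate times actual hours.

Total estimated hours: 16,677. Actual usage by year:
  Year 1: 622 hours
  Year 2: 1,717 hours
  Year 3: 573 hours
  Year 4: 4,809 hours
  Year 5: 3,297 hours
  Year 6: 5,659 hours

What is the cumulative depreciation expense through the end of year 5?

Depreciable base = $752,349 − $135,300 = $617,049.
Rate = $617,049 / 16,677 hours = $37 per hour.
Year 1: 622 × $37 = $23,014. Book value $729,335.
Year 2: 1,717 × $37 = $63,529. Book value $665,806.
Year 3: 573 × $37 = $21,201. Book value $644,605.
Year 4: 4,809 × $37 = $177,933. Book value $466,672.
Year 5: 3,297 × $37 = $121,989. Book value $344,683.
Accumulated through year 5 = $752,349 − $344,683 = $407,666.

$407,666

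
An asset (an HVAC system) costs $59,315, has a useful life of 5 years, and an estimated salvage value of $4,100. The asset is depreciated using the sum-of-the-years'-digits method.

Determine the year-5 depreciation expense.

Depreciable base = $59,315 − $4,100 = $55,215.
Sum of the years' digits = 5+4+3+2+1 = 15.
Year 1: $55,215 × 5/15 = $18,405. Book value $40,910.
Year 2: $55,215 × 4/15 = $14,724. Book value $26,186.
Year 3: $55,215 × 3/15 = $11,043. Book value $15,143.
Year 4: $55,215 × 2/15 = $7,362. Book value $7,781.
Year 5: $55,215 × 1/15 = $3,681. Book value $4,100.

$3,681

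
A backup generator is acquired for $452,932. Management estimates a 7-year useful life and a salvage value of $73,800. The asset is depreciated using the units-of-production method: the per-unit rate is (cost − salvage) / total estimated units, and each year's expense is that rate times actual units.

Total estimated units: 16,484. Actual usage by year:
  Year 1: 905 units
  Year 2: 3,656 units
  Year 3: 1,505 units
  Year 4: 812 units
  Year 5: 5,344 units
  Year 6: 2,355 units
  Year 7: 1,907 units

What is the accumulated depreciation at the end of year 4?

Depreciable base = $452,932 − $73,800 = $379,132.
Rate = $379,132 / 16,484 units = $23 per unit.
Year 1: 905 × $23 = $20,815. Book value $432,117.
Year 2: 3,656 × $23 = $84,088. Book value $348,029.
Year 3: 1,505 × $23 = $34,615. Book value $313,414.
Year 4: 812 × $23 = $18,676. Book value $294,738.
Accumulated through year 4 = $452,932 − $294,738 = $158,194.

$158,194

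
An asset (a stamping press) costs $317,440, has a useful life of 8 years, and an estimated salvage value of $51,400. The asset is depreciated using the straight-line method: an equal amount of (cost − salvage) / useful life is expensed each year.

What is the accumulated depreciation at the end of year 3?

$99,765

Depreciable base = $317,440 − $51,400 = $266,040.
Annual expense = $266,040 / 8 = $33,255.
End of year 1: book value $284,185.
End of year 2: book value $250,930.
End of year 3: book value $217,675.
Accumulated through year 3 = $317,440 − $217,675 = $99,765.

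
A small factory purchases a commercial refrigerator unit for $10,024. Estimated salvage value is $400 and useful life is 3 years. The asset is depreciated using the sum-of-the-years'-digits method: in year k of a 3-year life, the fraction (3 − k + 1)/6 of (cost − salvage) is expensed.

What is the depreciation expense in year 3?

Depreciable base = $10,024 − $400 = $9,624.
Sum of the years' digits = 3+2+1 = 6.
Year 1: $9,624 × 3/6 = $4,812. Book value $5,212.
Year 2: $9,624 × 2/6 = $3,208. Book value $2,004.
Year 3: $9,624 × 1/6 = $1,604. Book value $400.

$1,604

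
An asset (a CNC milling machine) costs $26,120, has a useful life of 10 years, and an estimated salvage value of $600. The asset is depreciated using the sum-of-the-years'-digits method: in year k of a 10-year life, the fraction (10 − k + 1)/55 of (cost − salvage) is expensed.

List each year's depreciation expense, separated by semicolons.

Depreciable base = $26,120 − $600 = $25,520.
Sum of the years' digits = 10+9+8+7+6+5+4+3+2+1 = 55.
Year 1: $25,520 × 10/55 = $4,640. Book value $21,480.
Year 2: $25,520 × 9/55 = $4,176. Book value $17,304.
Year 3: $25,520 × 8/55 = $3,712. Book value $13,592.
Year 4: $25,520 × 7/55 = $3,248. Book value $10,344.
Year 5: $25,520 × 6/55 = $2,784. Book value $7,560.
Year 6: $25,520 × 5/55 = $2,320. Book value $5,240.
Year 7: $25,520 × 4/55 = $1,856. Book value $3,384.
Year 8: $25,520 × 3/55 = $1,392. Book value $1,992.
Year 9: $25,520 × 2/55 = $928. Book value $1,064.
Year 10: $25,520 × 1/55 = $464. Book value $600.

$4,640; $4,176; $3,712; $3,248; $2,784; $2,320; $1,856; $1,392; $928; $464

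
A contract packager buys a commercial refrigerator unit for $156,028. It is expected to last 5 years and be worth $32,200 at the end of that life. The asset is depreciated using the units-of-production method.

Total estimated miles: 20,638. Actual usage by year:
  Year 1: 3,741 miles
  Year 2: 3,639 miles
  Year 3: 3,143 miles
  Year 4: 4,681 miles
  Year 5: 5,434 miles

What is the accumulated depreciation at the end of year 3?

$63,138

Depreciable base = $156,028 − $32,200 = $123,828.
Rate = $123,828 / 20,638 miles = $6 per mile.
Year 1: 3,741 × $6 = $22,446. Book value $133,582.
Year 2: 3,639 × $6 = $21,834. Book value $111,748.
Year 3: 3,143 × $6 = $18,858. Book value $92,890.
Accumulated through year 3 = $156,028 − $92,890 = $63,138.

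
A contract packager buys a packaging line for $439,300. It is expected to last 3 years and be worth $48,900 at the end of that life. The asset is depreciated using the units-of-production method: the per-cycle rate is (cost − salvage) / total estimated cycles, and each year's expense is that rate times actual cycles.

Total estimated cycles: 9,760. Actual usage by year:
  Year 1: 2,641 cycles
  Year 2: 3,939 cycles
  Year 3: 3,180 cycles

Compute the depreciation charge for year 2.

$157,560

Depreciable base = $439,300 − $48,900 = $390,400.
Rate = $390,400 / 9,760 cycles = $40 per cycle.
Year 1: 2,641 × $40 = $105,640. Book value $333,660.
Year 2: 3,939 × $40 = $157,560. Book value $176,100.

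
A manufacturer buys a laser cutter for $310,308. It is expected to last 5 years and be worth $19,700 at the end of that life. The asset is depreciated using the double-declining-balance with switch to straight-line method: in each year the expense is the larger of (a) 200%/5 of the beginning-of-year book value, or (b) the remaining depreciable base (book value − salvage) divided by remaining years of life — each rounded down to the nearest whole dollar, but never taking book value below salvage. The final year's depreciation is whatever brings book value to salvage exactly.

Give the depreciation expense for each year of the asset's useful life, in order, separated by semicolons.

Depreciable base = $310,308 − $19,700 = $290,608.
Year 1: DB = ⌊$310,308 × 200%/5⌋ = $124,123; SL = ⌊$290,608/5⌋ = $58,121 → take DB $124,123. Book value $186,185.
Year 2: DB = ⌊$186,185 × 200%/5⌋ = $74,474; SL = ⌊$166,485/4⌋ = $41,621 → take DB $74,474. Book value $111,711.
Year 3: DB = ⌊$111,711 × 200%/5⌋ = $44,684; SL = ⌊$92,011/3⌋ = $30,670 → take DB $44,684. Book value $67,027.
Year 4: DB = ⌊$67,027 × 200%/5⌋ = $26,810; SL = ⌊$47,327/2⌋ = $23,663 → take DB $26,810. Book value $40,217.
Year 5 (final): $40,217 − $19,700 = $20,517. Book value $19,700.

$124,123; $74,474; $44,684; $26,810; $20,517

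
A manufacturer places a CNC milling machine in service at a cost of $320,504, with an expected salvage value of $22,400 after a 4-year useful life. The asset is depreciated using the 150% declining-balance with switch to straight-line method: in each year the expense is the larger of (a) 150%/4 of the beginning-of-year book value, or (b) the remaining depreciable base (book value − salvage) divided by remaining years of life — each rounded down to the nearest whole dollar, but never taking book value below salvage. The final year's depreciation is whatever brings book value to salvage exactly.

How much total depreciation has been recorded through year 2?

$195,307

Depreciable base = $320,504 − $22,400 = $298,104.
Year 1: DB = ⌊$320,504 × 150%/4⌋ = $120,189; SL = ⌊$298,104/4⌋ = $74,526 → take DB $120,189. Book value $200,315.
Year 2: DB = ⌊$200,315 × 150%/4⌋ = $75,118; SL = ⌊$177,915/3⌋ = $59,305 → take DB $75,118. Book value $125,197.
Accumulated through year 2 = $320,504 − $125,197 = $195,307.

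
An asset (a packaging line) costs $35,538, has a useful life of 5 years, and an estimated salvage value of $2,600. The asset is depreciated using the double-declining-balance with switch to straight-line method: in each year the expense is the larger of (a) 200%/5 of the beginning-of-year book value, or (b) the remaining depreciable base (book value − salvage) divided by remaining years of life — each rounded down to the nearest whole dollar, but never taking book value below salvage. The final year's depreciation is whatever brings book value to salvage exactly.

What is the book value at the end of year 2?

$12,794

Depreciable base = $35,538 − $2,600 = $32,938.
Year 1: DB = ⌊$35,538 × 200%/5⌋ = $14,215; SL = ⌊$32,938/5⌋ = $6,587 → take DB $14,215. Book value $21,323.
Year 2: DB = ⌊$21,323 × 200%/5⌋ = $8,529; SL = ⌊$18,723/4⌋ = $4,680 → take DB $8,529. Book value $12,794.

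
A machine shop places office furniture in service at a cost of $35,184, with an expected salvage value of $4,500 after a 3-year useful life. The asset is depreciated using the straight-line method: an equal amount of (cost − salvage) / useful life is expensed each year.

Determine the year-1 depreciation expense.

Depreciable base = $35,184 − $4,500 = $30,684.
Annual expense = $30,684 / 3 = $10,228.

$10,228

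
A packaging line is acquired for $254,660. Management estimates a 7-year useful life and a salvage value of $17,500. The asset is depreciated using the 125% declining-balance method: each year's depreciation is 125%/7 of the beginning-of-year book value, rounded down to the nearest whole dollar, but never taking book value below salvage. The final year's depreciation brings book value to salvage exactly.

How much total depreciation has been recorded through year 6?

Depreciable base = $254,660 − $17,500 = $237,160.
Year 1: ⌊$254,660 × 125%/7⌋ = $45,475. Book value $209,185.
Year 2: ⌊$209,185 × 125%/7⌋ = $37,354. Book value $171,831.
Year 3: ⌊$171,831 × 125%/7⌋ = $30,684. Book value $141,147.
Year 4: ⌊$141,147 × 125%/7⌋ = $25,204. Book value $115,943.
Year 5: ⌊$115,943 × 125%/7⌋ = $20,704. Book value $95,239.
Year 6: ⌊$95,239 × 125%/7⌋ = $17,006. Book value $78,233.
Accumulated through year 6 = $254,660 − $78,233 = $176,427.

$176,427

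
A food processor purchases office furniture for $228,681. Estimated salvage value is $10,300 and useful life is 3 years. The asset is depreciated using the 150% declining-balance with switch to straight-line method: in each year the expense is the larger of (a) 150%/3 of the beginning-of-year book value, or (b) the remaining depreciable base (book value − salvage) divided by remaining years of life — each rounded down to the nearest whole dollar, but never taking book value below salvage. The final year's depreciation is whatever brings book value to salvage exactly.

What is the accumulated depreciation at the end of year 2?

$171,510

Depreciable base = $228,681 − $10,300 = $218,381.
Year 1: DB = ⌊$228,681 × 150%/3⌋ = $114,340; SL = ⌊$218,381/3⌋ = $72,793 → take DB $114,340. Book value $114,341.
Year 2: DB = ⌊$114,341 × 150%/3⌋ = $57,170; SL = ⌊$104,041/2⌋ = $52,020 → take DB $57,170. Book value $57,171.
Accumulated through year 2 = $228,681 − $57,171 = $171,510.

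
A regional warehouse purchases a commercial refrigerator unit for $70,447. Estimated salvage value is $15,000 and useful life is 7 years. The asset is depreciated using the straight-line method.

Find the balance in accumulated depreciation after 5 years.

Depreciable base = $70,447 − $15,000 = $55,447.
Annual expense = $55,447 / 7 = $7,921.
End of year 1: book value $62,526.
End of year 2: book value $54,605.
End of year 3: book value $46,684.
End of year 4: book value $38,763.
End of year 5: book value $30,842.
Accumulated through year 5 = $70,447 − $30,842 = $39,605.

$39,605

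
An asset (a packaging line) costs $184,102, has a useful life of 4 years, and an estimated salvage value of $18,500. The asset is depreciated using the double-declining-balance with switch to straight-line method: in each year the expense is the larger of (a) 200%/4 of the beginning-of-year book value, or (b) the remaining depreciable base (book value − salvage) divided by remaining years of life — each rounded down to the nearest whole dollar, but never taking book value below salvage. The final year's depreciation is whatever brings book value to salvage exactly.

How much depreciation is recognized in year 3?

Depreciable base = $184,102 − $18,500 = $165,602.
Year 1: DB = ⌊$184,102 × 200%/4⌋ = $92,051; SL = ⌊$165,602/4⌋ = $41,400 → take DB $92,051. Book value $92,051.
Year 2: DB = ⌊$92,051 × 200%/4⌋ = $46,025; SL = ⌊$73,551/3⌋ = $24,517 → take DB $46,025. Book value $46,026.
Year 3: DB = ⌊$46,026 × 200%/4⌋ = $23,013; SL = ⌊$27,526/2⌋ = $13,763 → take DB $23,013. Book value $23,013.

$23,013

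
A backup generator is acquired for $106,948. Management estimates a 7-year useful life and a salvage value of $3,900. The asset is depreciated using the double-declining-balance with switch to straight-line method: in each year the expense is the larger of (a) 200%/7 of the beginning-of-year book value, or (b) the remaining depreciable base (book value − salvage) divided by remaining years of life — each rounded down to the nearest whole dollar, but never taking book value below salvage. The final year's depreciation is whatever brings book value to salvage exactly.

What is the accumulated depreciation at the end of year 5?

Depreciable base = $106,948 − $3,900 = $103,048.
Year 1: DB = ⌊$106,948 × 200%/7⌋ = $30,556; SL = ⌊$103,048/7⌋ = $14,721 → take DB $30,556. Book value $76,392.
Year 2: DB = ⌊$76,392 × 200%/7⌋ = $21,826; SL = ⌊$72,492/6⌋ = $12,082 → take DB $21,826. Book value $54,566.
Year 3: DB = ⌊$54,566 × 200%/7⌋ = $15,590; SL = ⌊$50,666/5⌋ = $10,133 → take DB $15,590. Book value $38,976.
Year 4: DB = ⌊$38,976 × 200%/7⌋ = $11,136; SL = ⌊$35,076/4⌋ = $8,769 → take DB $11,136. Book value $27,840.
Year 5: DB = ⌊$27,840 × 200%/7⌋ = $7,954; SL = ⌊$23,940/3⌋ = $7,980 → take SL $7,980. Book value $19,860.
Accumulated through year 5 = $106,948 − $19,860 = $87,088.

$87,088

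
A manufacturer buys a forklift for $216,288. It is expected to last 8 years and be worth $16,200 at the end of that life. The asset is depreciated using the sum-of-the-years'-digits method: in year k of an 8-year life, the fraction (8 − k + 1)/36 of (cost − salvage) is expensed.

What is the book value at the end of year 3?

Depreciable base = $216,288 − $16,200 = $200,088.
Sum of the years' digits = 8+7+6+5+4+3+2+1 = 36.
Year 1: $200,088 × 8/36 = $44,464. Book value $171,824.
Year 2: $200,088 × 7/36 = $38,906. Book value $132,918.
Year 3: $200,088 × 6/36 = $33,348. Book value $99,570.

$99,570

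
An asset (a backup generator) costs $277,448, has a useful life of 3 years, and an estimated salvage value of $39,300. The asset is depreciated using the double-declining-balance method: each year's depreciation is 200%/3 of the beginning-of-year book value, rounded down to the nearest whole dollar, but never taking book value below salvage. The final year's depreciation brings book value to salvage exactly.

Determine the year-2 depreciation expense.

$53,183

Depreciable base = $277,448 − $39,300 = $238,148.
Year 1: ⌊$277,448 × 200%/3⌋ = $184,965. Book value $92,483.
Year 2: ⌊$92,483 × 200%/3⌋ = $61,655, capped at $53,183. Book value $39,300.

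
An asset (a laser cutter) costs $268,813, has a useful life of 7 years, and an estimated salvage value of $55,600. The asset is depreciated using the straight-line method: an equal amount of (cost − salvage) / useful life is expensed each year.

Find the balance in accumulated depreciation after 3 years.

$91,377

Depreciable base = $268,813 − $55,600 = $213,213.
Annual expense = $213,213 / 7 = $30,459.
End of year 1: book value $238,354.
End of year 2: book value $207,895.
End of year 3: book value $177,436.
Accumulated through year 3 = $268,813 − $177,436 = $91,377.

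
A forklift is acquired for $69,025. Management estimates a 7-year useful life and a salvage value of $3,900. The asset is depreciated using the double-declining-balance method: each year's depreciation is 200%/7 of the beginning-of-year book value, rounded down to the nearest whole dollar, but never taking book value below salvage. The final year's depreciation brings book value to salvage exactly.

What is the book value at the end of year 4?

Depreciable base = $69,025 − $3,900 = $65,125.
Year 1: ⌊$69,025 × 200%/7⌋ = $19,721. Book value $49,304.
Year 2: ⌊$49,304 × 200%/7⌋ = $14,086. Book value $35,218.
Year 3: ⌊$35,218 × 200%/7⌋ = $10,062. Book value $25,156.
Year 4: ⌊$25,156 × 200%/7⌋ = $7,187. Book value $17,969.

$17,969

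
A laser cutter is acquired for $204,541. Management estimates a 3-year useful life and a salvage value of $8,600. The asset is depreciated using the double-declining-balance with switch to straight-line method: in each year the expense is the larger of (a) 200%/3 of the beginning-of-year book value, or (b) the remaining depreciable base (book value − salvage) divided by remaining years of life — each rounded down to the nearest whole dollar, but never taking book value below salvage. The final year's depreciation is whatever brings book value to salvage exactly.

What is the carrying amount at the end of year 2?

$22,727

Depreciable base = $204,541 − $8,600 = $195,941.
Year 1: DB = ⌊$204,541 × 200%/3⌋ = $136,360; SL = ⌊$195,941/3⌋ = $65,313 → take DB $136,360. Book value $68,181.
Year 2: DB = ⌊$68,181 × 200%/3⌋ = $45,454; SL = ⌊$59,581/2⌋ = $29,790 → take DB $45,454. Book value $22,727.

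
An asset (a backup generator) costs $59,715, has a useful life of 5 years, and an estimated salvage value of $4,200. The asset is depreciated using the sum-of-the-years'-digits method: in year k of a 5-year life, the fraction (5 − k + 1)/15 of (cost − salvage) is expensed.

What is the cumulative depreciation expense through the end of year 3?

$44,412

Depreciable base = $59,715 − $4,200 = $55,515.
Sum of the years' digits = 5+4+3+2+1 = 15.
Year 1: $55,515 × 5/15 = $18,505. Book value $41,210.
Year 2: $55,515 × 4/15 = $14,804. Book value $26,406.
Year 3: $55,515 × 3/15 = $11,103. Book value $15,303.
Accumulated through year 3 = $59,715 − $15,303 = $44,412.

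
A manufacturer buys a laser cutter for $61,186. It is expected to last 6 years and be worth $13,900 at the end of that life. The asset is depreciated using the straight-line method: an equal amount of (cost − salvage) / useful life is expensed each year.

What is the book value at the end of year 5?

$21,781

Depreciable base = $61,186 − $13,900 = $47,286.
Annual expense = $47,286 / 6 = $7,881.
End of year 1: book value $53,305.
End of year 2: book value $45,424.
End of year 3: book value $37,543.
End of year 4: book value $29,662.
End of year 5: book value $21,781.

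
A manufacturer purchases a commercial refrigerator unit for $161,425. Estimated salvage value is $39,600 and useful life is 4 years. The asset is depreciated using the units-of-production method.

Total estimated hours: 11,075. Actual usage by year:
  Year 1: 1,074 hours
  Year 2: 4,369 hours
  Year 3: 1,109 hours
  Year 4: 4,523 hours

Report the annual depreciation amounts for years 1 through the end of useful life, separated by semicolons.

$11,814; $48,059; $12,199; $49,753

Depreciable base = $161,425 − $39,600 = $121,825.
Rate = $121,825 / 11,075 hours = $11 per hour.
Year 1: 1,074 × $11 = $11,814. Book value $149,611.
Year 2: 4,369 × $11 = $48,059. Book value $101,552.
Year 3: 1,109 × $11 = $12,199. Book value $89,353.
Year 4: 4,523 × $11 = $49,753. Book value $39,600.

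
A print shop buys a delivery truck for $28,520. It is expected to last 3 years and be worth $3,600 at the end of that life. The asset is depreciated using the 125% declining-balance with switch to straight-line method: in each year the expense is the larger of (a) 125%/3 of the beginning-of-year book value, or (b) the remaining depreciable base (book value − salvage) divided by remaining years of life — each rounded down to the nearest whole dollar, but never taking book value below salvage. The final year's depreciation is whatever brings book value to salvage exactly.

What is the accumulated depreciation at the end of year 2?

$18,815

Depreciable base = $28,520 − $3,600 = $24,920.
Year 1: DB = ⌊$28,520 × 125%/3⌋ = $11,883; SL = ⌊$24,920/3⌋ = $8,306 → take DB $11,883. Book value $16,637.
Year 2: DB = ⌊$16,637 × 125%/3⌋ = $6,932; SL = ⌊$13,037/2⌋ = $6,518 → take DB $6,932. Book value $9,705.
Accumulated through year 2 = $28,520 − $9,705 = $18,815.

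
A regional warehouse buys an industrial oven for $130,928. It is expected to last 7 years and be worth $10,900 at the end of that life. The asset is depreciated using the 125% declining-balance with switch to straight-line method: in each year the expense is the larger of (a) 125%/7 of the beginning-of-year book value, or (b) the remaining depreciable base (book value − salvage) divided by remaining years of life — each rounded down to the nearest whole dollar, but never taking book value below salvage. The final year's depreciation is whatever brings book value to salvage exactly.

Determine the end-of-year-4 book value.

Depreciable base = $130,928 − $10,900 = $120,028.
Year 1: DB = ⌊$130,928 × 125%/7⌋ = $23,380; SL = ⌊$120,028/7⌋ = $17,146 → take DB $23,380. Book value $107,548.
Year 2: DB = ⌊$107,548 × 125%/7⌋ = $19,205; SL = ⌊$96,648/6⌋ = $16,108 → take DB $19,205. Book value $88,343.
Year 3: DB = ⌊$88,343 × 125%/7⌋ = $15,775; SL = ⌊$77,443/5⌋ = $15,488 → take DB $15,775. Book value $72,568.
Year 4: DB = ⌊$72,568 × 125%/7⌋ = $12,958; SL = ⌊$61,668/4⌋ = $15,417 → take SL $15,417. Book value $57,151.

$57,151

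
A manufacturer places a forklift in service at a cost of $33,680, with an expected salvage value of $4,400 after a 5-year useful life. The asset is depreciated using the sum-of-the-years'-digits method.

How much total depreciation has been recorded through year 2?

Depreciable base = $33,680 − $4,400 = $29,280.
Sum of the years' digits = 5+4+3+2+1 = 15.
Year 1: $29,280 × 5/15 = $9,760. Book value $23,920.
Year 2: $29,280 × 4/15 = $7,808. Book value $16,112.
Accumulated through year 2 = $33,680 − $16,112 = $17,568.

$17,568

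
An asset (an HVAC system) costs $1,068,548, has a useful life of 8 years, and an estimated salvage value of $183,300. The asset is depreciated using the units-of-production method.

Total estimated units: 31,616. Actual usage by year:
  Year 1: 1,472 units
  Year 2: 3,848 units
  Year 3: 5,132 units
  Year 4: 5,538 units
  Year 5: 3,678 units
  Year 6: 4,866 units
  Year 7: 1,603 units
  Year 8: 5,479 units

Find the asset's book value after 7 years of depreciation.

Depreciable base = $1,068,548 − $183,300 = $885,248.
Rate = $885,248 / 31,616 units = $28 per unit.
Year 1: 1,472 × $28 = $41,216. Book value $1,027,332.
Year 2: 3,848 × $28 = $107,744. Book value $919,588.
Year 3: 5,132 × $28 = $143,696. Book value $775,892.
Year 4: 5,538 × $28 = $155,064. Book value $620,828.
Year 5: 3,678 × $28 = $102,984. Book value $517,844.
Year 6: 4,866 × $28 = $136,248. Book value $381,596.
Year 7: 1,603 × $28 = $44,884. Book value $336,712.

$336,712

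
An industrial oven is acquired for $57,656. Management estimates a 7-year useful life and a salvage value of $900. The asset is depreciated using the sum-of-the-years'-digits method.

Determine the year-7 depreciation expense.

Depreciable base = $57,656 − $900 = $56,756.
Sum of the years' digits = 7+6+5+4+3+2+1 = 28.
Year 1: $56,756 × 7/28 = $14,189. Book value $43,467.
Year 2: $56,756 × 6/28 = $12,162. Book value $31,305.
Year 3: $56,756 × 5/28 = $10,135. Book value $21,170.
Year 4: $56,756 × 4/28 = $8,108. Book value $13,062.
Year 5: $56,756 × 3/28 = $6,081. Book value $6,981.
Year 6: $56,756 × 2/28 = $4,054. Book value $2,927.
Year 7: $56,756 × 1/28 = $2,027. Book value $900.

$2,027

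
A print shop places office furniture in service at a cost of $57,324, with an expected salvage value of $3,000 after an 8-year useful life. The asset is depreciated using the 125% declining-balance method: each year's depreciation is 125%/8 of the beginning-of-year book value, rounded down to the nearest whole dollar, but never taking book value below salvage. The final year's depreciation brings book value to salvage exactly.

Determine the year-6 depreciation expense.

Depreciable base = $57,324 − $3,000 = $54,324.
Year 1: ⌊$57,324 × 125%/8⌋ = $8,956. Book value $48,368.
Year 2: ⌊$48,368 × 125%/8⌋ = $7,557. Book value $40,811.
Year 3: ⌊$40,811 × 125%/8⌋ = $6,376. Book value $34,435.
Year 4: ⌊$34,435 × 125%/8⌋ = $5,380. Book value $29,055.
Year 5: ⌊$29,055 × 125%/8⌋ = $4,539. Book value $24,516.
Year 6: ⌊$24,516 × 125%/8⌋ = $3,830. Book value $20,686.

$3,830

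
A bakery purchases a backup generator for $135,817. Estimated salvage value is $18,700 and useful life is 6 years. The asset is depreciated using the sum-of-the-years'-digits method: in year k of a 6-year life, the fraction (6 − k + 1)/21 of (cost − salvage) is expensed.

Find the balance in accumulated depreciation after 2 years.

$61,347

Depreciable base = $135,817 − $18,700 = $117,117.
Sum of the years' digits = 6+5+4+3+2+1 = 21.
Year 1: $117,117 × 6/21 = $33,462. Book value $102,355.
Year 2: $117,117 × 5/21 = $27,885. Book value $74,470.
Accumulated through year 2 = $135,817 − $74,470 = $61,347.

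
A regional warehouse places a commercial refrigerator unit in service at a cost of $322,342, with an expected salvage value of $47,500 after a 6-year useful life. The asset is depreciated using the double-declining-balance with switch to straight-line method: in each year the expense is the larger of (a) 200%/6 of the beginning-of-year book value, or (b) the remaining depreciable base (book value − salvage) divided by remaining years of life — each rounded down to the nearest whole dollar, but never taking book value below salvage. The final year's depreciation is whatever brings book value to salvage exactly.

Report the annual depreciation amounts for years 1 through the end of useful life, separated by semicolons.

Depreciable base = $322,342 − $47,500 = $274,842.
Year 1: DB = ⌊$322,342 × 200%/6⌋ = $107,447; SL = ⌊$274,842/6⌋ = $45,807 → take DB $107,447. Book value $214,895.
Year 2: DB = ⌊$214,895 × 200%/6⌋ = $71,631; SL = ⌊$167,395/5⌋ = $33,479 → take DB $71,631. Book value $143,264.
Year 3: DB = ⌊$143,264 × 200%/6⌋ = $47,754; SL = ⌊$95,764/4⌋ = $23,941 → take DB $47,754. Book value $95,510.
Year 4: DB = ⌊$95,510 × 200%/6⌋ = $31,836; SL = ⌊$48,010/3⌋ = $16,003 → take DB $31,836. Book value $63,674.
Year 5: DB = ⌊$63,674 × 200%/6⌋ = $21,224; SL = ⌊$16,174/2⌋ = $8,087 → take DB $21,224, capped at $16,174. Book value $47,500.
Year 6 (final): $47,500 − $47,500 = $0. Book value $47,500.

$107,447; $71,631; $47,754; $31,836; $16,174; $0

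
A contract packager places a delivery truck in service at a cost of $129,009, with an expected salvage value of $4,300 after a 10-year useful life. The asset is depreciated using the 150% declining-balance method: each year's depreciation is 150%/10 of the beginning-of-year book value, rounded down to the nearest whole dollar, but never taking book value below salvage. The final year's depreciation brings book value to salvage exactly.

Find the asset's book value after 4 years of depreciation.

$67,345

Depreciable base = $129,009 − $4,300 = $124,709.
Year 1: ⌊$129,009 × 150%/10⌋ = $19,351. Book value $109,658.
Year 2: ⌊$109,658 × 150%/10⌋ = $16,448. Book value $93,210.
Year 3: ⌊$93,210 × 150%/10⌋ = $13,981. Book value $79,229.
Year 4: ⌊$79,229 × 150%/10⌋ = $11,884. Book value $67,345.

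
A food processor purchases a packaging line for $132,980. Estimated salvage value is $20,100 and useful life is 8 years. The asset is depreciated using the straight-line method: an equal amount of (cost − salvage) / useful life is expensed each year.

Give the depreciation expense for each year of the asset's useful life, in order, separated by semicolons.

$14,110; $14,110; $14,110; $14,110; $14,110; $14,110; $14,110; $14,110

Depreciable base = $132,980 − $20,100 = $112,880.
Annual expense = $112,880 / 8 = $14,110.
End of year 1: book value $118,870.
End of year 2: book value $104,760.
End of year 3: book value $90,650.
End of year 4: book value $76,540.
End of year 5: book value $62,430.
End of year 6: book value $48,320.
End of year 7: book value $34,210.
End of year 8: book value $20,100.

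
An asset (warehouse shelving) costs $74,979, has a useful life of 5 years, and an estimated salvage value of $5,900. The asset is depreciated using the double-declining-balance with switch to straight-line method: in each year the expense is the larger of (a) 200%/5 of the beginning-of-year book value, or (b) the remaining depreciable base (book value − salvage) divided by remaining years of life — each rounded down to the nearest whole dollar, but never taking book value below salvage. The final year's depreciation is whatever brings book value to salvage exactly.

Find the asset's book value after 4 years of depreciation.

$9,718

Depreciable base = $74,979 − $5,900 = $69,079.
Year 1: DB = ⌊$74,979 × 200%/5⌋ = $29,991; SL = ⌊$69,079/5⌋ = $13,815 → take DB $29,991. Book value $44,988.
Year 2: DB = ⌊$44,988 × 200%/5⌋ = $17,995; SL = ⌊$39,088/4⌋ = $9,772 → take DB $17,995. Book value $26,993.
Year 3: DB = ⌊$26,993 × 200%/5⌋ = $10,797; SL = ⌊$21,093/3⌋ = $7,031 → take DB $10,797. Book value $16,196.
Year 4: DB = ⌊$16,196 × 200%/5⌋ = $6,478; SL = ⌊$10,296/2⌋ = $5,148 → take DB $6,478. Book value $9,718.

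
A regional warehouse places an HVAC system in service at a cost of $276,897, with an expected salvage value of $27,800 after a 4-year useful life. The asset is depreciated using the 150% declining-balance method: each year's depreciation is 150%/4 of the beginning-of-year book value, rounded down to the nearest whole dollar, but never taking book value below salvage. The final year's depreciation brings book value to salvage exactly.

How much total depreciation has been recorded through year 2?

$168,733

Depreciable base = $276,897 − $27,800 = $249,097.
Year 1: ⌊$276,897 × 150%/4⌋ = $103,836. Book value $173,061.
Year 2: ⌊$173,061 × 150%/4⌋ = $64,897. Book value $108,164.
Accumulated through year 2 = $276,897 − $108,164 = $168,733.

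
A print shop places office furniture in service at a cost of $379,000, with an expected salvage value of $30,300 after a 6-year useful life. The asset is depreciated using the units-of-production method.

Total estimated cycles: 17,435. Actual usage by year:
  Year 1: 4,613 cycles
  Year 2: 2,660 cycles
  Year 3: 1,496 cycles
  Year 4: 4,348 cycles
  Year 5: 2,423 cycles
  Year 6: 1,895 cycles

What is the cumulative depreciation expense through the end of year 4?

Depreciable base = $379,000 − $30,300 = $348,700.
Rate = $348,700 / 17,435 cycles = $20 per cycle.
Year 1: 4,613 × $20 = $92,260. Book value $286,740.
Year 2: 2,660 × $20 = $53,200. Book value $233,540.
Year 3: 1,496 × $20 = $29,920. Book value $203,620.
Year 4: 4,348 × $20 = $86,960. Book value $116,660.
Accumulated through year 4 = $379,000 − $116,660 = $262,340.

$262,340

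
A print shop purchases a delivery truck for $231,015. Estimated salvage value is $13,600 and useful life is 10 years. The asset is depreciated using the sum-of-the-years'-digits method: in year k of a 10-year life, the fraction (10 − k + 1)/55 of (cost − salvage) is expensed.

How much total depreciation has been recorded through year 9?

Depreciable base = $231,015 − $13,600 = $217,415.
Sum of the years' digits = 10+9+8+7+6+5+4+3+2+1 = 55.
Year 1: $217,415 × 10/55 = $39,530. Book value $191,485.
Year 2: $217,415 × 9/55 = $35,577. Book value $155,908.
Year 3: $217,415 × 8/55 = $31,624. Book value $124,284.
Year 4: $217,415 × 7/55 = $27,671. Book value $96,613.
Year 5: $217,415 × 6/55 = $23,718. Book value $72,895.
Year 6: $217,415 × 5/55 = $19,765. Book value $53,130.
Year 7: $217,415 × 4/55 = $15,812. Book value $37,318.
Year 8: $217,415 × 3/55 = $11,859. Book value $25,459.
Year 9: $217,415 × 2/55 = $7,906. Book value $17,553.
Accumulated through year 9 = $231,015 − $17,553 = $213,462.

$213,462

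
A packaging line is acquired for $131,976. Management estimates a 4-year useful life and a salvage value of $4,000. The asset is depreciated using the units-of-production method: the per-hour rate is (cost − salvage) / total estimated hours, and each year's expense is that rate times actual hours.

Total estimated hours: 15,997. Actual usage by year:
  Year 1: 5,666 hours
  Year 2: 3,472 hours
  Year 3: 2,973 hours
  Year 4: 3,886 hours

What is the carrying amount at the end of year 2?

$58,872

Depreciable base = $131,976 − $4,000 = $127,976.
Rate = $127,976 / 15,997 hours = $8 per hour.
Year 1: 5,666 × $8 = $45,328. Book value $86,648.
Year 2: 3,472 × $8 = $27,776. Book value $58,872.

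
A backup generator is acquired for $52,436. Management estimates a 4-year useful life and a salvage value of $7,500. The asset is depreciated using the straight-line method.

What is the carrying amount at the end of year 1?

Depreciable base = $52,436 − $7,500 = $44,936.
Annual expense = $44,936 / 4 = $11,234.
End of year 1: book value $41,202.

$41,202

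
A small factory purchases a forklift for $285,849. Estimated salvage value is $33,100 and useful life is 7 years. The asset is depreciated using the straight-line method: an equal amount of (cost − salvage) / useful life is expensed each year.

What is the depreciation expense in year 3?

Depreciable base = $285,849 − $33,100 = $252,749.
Annual expense = $252,749 / 7 = $36,107.

$36,107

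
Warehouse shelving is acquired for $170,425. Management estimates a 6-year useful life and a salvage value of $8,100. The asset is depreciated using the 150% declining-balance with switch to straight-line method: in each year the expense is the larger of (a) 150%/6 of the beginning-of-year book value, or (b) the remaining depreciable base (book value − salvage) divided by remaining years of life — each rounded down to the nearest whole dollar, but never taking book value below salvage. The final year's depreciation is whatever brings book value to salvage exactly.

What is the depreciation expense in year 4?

Depreciable base = $170,425 − $8,100 = $162,325.
Year 1: DB = ⌊$170,425 × 150%/6⌋ = $42,606; SL = ⌊$162,325/6⌋ = $27,054 → take DB $42,606. Book value $127,819.
Year 2: DB = ⌊$127,819 × 150%/6⌋ = $31,954; SL = ⌊$119,719/5⌋ = $23,943 → take DB $31,954. Book value $95,865.
Year 3: DB = ⌊$95,865 × 150%/6⌋ = $23,966; SL = ⌊$87,765/4⌋ = $21,941 → take DB $23,966. Book value $71,899.
Year 4: DB = ⌊$71,899 × 150%/6⌋ = $17,974; SL = ⌊$63,799/3⌋ = $21,266 → take SL $21,266. Book value $50,633.

$21,266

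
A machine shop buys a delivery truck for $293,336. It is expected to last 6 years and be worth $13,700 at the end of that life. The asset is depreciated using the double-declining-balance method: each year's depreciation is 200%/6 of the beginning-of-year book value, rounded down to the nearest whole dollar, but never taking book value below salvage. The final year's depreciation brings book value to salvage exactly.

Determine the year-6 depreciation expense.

$24,930

Depreciable base = $293,336 − $13,700 = $279,636.
Year 1: ⌊$293,336 × 200%/6⌋ = $97,778. Book value $195,558.
Year 2: ⌊$195,558 × 200%/6⌋ = $65,186. Book value $130,372.
Year 3: ⌊$130,372 × 200%/6⌋ = $43,457. Book value $86,915.
Year 4: ⌊$86,915 × 200%/6⌋ = $28,971. Book value $57,944.
Year 5: ⌊$57,944 × 200%/6⌋ = $19,314. Book value $38,630.
Year 6 (final): $38,630 − $13,700 = $24,930. Book value $13,700.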